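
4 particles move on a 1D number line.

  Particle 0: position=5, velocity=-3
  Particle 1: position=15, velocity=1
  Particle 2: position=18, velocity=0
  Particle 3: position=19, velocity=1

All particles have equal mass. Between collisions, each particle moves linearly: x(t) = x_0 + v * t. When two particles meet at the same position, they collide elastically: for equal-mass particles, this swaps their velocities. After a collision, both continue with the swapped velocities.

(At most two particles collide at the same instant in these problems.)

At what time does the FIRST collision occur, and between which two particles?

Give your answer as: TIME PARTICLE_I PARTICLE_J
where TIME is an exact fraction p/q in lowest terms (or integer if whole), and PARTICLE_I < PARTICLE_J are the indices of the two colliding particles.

Pair (0,1): pos 5,15 vel -3,1 -> not approaching (rel speed -4 <= 0)
Pair (1,2): pos 15,18 vel 1,0 -> gap=3, closing at 1/unit, collide at t=3
Pair (2,3): pos 18,19 vel 0,1 -> not approaching (rel speed -1 <= 0)
Earliest collision: t=3 between 1 and 2

Answer: 3 1 2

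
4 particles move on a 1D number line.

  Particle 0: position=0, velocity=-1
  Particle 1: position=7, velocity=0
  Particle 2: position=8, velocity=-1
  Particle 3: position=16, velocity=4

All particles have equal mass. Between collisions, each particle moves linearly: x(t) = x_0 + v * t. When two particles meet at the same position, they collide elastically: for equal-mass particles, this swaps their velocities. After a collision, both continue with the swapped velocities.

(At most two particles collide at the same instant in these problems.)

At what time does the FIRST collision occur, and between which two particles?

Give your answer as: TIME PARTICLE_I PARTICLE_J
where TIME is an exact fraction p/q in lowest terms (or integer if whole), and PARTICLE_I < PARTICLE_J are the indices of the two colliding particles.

Pair (0,1): pos 0,7 vel -1,0 -> not approaching (rel speed -1 <= 0)
Pair (1,2): pos 7,8 vel 0,-1 -> gap=1, closing at 1/unit, collide at t=1
Pair (2,3): pos 8,16 vel -1,4 -> not approaching (rel speed -5 <= 0)
Earliest collision: t=1 between 1 and 2

Answer: 1 1 2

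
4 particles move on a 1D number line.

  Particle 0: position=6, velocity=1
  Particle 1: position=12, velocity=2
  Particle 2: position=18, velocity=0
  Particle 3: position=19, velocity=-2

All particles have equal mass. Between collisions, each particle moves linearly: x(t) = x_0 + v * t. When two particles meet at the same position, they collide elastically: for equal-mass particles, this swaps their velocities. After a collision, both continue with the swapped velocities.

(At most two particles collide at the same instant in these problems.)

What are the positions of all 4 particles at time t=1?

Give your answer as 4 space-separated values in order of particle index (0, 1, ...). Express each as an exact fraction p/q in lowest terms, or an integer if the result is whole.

Answer: 7 14 17 18

Derivation:
Collision at t=1/2: particles 2 and 3 swap velocities; positions: p0=13/2 p1=13 p2=18 p3=18; velocities now: v0=1 v1=2 v2=-2 v3=0
Advance to t=1 (no further collisions before then); velocities: v0=1 v1=2 v2=-2 v3=0; positions = 7 14 17 18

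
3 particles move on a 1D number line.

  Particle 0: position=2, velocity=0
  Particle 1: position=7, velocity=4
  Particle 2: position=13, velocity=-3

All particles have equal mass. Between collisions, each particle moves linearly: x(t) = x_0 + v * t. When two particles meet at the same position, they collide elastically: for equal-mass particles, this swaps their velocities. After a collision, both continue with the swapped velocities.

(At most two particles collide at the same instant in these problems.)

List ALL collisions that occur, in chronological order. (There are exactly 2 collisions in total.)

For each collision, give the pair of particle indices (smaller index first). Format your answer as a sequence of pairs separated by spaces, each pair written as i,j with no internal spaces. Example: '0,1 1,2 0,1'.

Answer: 1,2 0,1

Derivation:
Collision at t=6/7: particles 1 and 2 swap velocities; positions: p0=2 p1=73/7 p2=73/7; velocities now: v0=0 v1=-3 v2=4
Collision at t=11/3: particles 0 and 1 swap velocities; positions: p0=2 p1=2 p2=65/3; velocities now: v0=-3 v1=0 v2=4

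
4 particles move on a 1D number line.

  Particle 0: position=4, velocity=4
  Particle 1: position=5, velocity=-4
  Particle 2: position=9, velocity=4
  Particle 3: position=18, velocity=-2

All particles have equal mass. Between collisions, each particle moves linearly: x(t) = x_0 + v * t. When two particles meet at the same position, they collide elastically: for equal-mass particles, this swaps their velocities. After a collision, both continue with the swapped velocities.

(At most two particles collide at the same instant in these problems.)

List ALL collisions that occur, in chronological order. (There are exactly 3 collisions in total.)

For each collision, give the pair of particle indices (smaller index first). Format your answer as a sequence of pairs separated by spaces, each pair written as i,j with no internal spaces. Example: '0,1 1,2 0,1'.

Answer: 0,1 2,3 1,2

Derivation:
Collision at t=1/8: particles 0 and 1 swap velocities; positions: p0=9/2 p1=9/2 p2=19/2 p3=71/4; velocities now: v0=-4 v1=4 v2=4 v3=-2
Collision at t=3/2: particles 2 and 3 swap velocities; positions: p0=-1 p1=10 p2=15 p3=15; velocities now: v0=-4 v1=4 v2=-2 v3=4
Collision at t=7/3: particles 1 and 2 swap velocities; positions: p0=-13/3 p1=40/3 p2=40/3 p3=55/3; velocities now: v0=-4 v1=-2 v2=4 v3=4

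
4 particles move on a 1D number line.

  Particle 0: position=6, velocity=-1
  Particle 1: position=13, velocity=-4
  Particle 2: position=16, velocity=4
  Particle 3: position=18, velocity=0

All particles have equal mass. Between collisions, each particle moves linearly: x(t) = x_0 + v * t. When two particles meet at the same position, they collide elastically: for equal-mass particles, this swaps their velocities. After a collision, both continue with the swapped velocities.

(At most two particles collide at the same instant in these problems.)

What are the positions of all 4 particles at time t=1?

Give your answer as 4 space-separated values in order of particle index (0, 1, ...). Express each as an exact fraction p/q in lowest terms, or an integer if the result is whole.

Answer: 5 9 18 20

Derivation:
Collision at t=1/2: particles 2 and 3 swap velocities; positions: p0=11/2 p1=11 p2=18 p3=18; velocities now: v0=-1 v1=-4 v2=0 v3=4
Advance to t=1 (no further collisions before then); velocities: v0=-1 v1=-4 v2=0 v3=4; positions = 5 9 18 20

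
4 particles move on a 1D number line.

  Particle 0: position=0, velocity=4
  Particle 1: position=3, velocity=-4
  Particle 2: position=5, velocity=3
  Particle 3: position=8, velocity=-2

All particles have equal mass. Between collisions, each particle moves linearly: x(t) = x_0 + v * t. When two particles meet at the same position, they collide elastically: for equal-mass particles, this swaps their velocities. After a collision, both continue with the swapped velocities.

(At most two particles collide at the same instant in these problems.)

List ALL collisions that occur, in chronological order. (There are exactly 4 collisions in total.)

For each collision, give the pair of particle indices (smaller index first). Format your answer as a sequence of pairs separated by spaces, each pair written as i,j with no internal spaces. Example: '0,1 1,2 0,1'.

Collision at t=3/8: particles 0 and 1 swap velocities; positions: p0=3/2 p1=3/2 p2=49/8 p3=29/4; velocities now: v0=-4 v1=4 v2=3 v3=-2
Collision at t=3/5: particles 2 and 3 swap velocities; positions: p0=3/5 p1=12/5 p2=34/5 p3=34/5; velocities now: v0=-4 v1=4 v2=-2 v3=3
Collision at t=4/3: particles 1 and 2 swap velocities; positions: p0=-7/3 p1=16/3 p2=16/3 p3=9; velocities now: v0=-4 v1=-2 v2=4 v3=3
Collision at t=5: particles 2 and 3 swap velocities; positions: p0=-17 p1=-2 p2=20 p3=20; velocities now: v0=-4 v1=-2 v2=3 v3=4

Answer: 0,1 2,3 1,2 2,3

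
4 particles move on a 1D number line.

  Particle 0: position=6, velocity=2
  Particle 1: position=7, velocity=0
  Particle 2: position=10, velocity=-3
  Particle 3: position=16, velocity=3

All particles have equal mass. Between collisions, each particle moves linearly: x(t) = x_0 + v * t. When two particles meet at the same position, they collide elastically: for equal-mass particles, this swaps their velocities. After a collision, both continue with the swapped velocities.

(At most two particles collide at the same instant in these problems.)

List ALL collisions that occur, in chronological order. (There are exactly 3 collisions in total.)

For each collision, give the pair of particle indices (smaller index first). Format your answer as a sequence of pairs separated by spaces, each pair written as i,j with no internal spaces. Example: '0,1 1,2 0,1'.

Collision at t=1/2: particles 0 and 1 swap velocities; positions: p0=7 p1=7 p2=17/2 p3=35/2; velocities now: v0=0 v1=2 v2=-3 v3=3
Collision at t=4/5: particles 1 and 2 swap velocities; positions: p0=7 p1=38/5 p2=38/5 p3=92/5; velocities now: v0=0 v1=-3 v2=2 v3=3
Collision at t=1: particles 0 and 1 swap velocities; positions: p0=7 p1=7 p2=8 p3=19; velocities now: v0=-3 v1=0 v2=2 v3=3

Answer: 0,1 1,2 0,1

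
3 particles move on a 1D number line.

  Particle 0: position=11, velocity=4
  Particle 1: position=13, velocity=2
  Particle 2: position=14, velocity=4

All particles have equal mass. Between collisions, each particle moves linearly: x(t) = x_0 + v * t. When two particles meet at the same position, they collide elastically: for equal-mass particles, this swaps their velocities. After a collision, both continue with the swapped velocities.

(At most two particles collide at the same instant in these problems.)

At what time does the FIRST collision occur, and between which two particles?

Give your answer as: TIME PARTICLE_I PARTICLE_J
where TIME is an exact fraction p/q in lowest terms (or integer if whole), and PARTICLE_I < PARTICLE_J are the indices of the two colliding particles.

Answer: 1 0 1

Derivation:
Pair (0,1): pos 11,13 vel 4,2 -> gap=2, closing at 2/unit, collide at t=1
Pair (1,2): pos 13,14 vel 2,4 -> not approaching (rel speed -2 <= 0)
Earliest collision: t=1 between 0 and 1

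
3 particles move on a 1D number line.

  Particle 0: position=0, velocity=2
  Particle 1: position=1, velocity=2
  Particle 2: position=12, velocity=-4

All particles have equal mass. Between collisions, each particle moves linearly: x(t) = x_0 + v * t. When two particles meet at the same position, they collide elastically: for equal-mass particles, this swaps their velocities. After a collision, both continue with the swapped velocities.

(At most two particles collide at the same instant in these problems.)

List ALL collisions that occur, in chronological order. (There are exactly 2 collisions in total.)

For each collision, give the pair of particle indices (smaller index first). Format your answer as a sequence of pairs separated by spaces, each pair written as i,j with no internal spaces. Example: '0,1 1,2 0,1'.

Answer: 1,2 0,1

Derivation:
Collision at t=11/6: particles 1 and 2 swap velocities; positions: p0=11/3 p1=14/3 p2=14/3; velocities now: v0=2 v1=-4 v2=2
Collision at t=2: particles 0 and 1 swap velocities; positions: p0=4 p1=4 p2=5; velocities now: v0=-4 v1=2 v2=2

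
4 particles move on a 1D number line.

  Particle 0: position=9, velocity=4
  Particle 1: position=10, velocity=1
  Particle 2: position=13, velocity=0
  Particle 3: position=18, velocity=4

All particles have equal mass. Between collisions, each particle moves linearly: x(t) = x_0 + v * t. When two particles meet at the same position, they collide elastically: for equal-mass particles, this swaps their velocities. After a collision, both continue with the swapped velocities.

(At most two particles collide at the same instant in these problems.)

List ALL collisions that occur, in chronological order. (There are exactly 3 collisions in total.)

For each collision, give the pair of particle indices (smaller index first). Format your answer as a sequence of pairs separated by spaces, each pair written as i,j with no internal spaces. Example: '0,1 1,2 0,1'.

Answer: 0,1 1,2 0,1

Derivation:
Collision at t=1/3: particles 0 and 1 swap velocities; positions: p0=31/3 p1=31/3 p2=13 p3=58/3; velocities now: v0=1 v1=4 v2=0 v3=4
Collision at t=1: particles 1 and 2 swap velocities; positions: p0=11 p1=13 p2=13 p3=22; velocities now: v0=1 v1=0 v2=4 v3=4
Collision at t=3: particles 0 and 1 swap velocities; positions: p0=13 p1=13 p2=21 p3=30; velocities now: v0=0 v1=1 v2=4 v3=4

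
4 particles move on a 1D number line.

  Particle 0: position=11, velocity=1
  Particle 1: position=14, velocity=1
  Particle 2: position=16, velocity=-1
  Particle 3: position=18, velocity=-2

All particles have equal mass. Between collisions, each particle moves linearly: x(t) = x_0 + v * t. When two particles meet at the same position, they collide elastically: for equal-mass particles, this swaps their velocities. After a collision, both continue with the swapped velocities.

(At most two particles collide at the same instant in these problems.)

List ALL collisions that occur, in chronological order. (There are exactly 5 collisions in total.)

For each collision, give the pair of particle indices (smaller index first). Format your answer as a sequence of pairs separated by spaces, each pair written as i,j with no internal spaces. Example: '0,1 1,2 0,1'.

Collision at t=1: particles 1 and 2 swap velocities; positions: p0=12 p1=15 p2=15 p3=16; velocities now: v0=1 v1=-1 v2=1 v3=-2
Collision at t=4/3: particles 2 and 3 swap velocities; positions: p0=37/3 p1=44/3 p2=46/3 p3=46/3; velocities now: v0=1 v1=-1 v2=-2 v3=1
Collision at t=2: particles 1 and 2 swap velocities; positions: p0=13 p1=14 p2=14 p3=16; velocities now: v0=1 v1=-2 v2=-1 v3=1
Collision at t=7/3: particles 0 and 1 swap velocities; positions: p0=40/3 p1=40/3 p2=41/3 p3=49/3; velocities now: v0=-2 v1=1 v2=-1 v3=1
Collision at t=5/2: particles 1 and 2 swap velocities; positions: p0=13 p1=27/2 p2=27/2 p3=33/2; velocities now: v0=-2 v1=-1 v2=1 v3=1

Answer: 1,2 2,3 1,2 0,1 1,2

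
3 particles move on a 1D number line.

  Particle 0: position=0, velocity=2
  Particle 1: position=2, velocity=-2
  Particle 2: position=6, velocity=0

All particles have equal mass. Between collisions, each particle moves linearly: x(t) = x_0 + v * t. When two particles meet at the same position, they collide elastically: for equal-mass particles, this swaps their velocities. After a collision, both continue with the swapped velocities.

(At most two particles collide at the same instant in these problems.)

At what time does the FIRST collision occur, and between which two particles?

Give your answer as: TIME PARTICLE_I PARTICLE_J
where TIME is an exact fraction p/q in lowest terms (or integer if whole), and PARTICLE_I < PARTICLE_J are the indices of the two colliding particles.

Answer: 1/2 0 1

Derivation:
Pair (0,1): pos 0,2 vel 2,-2 -> gap=2, closing at 4/unit, collide at t=1/2
Pair (1,2): pos 2,6 vel -2,0 -> not approaching (rel speed -2 <= 0)
Earliest collision: t=1/2 between 0 and 1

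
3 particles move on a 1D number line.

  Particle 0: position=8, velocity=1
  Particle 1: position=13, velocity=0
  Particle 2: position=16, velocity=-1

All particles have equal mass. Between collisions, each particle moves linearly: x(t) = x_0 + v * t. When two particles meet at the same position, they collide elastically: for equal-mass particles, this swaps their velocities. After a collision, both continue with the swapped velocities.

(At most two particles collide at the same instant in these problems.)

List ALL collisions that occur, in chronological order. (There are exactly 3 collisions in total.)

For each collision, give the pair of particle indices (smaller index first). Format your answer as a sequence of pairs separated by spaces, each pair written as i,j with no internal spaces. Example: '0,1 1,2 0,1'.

Answer: 1,2 0,1 1,2

Derivation:
Collision at t=3: particles 1 and 2 swap velocities; positions: p0=11 p1=13 p2=13; velocities now: v0=1 v1=-1 v2=0
Collision at t=4: particles 0 and 1 swap velocities; positions: p0=12 p1=12 p2=13; velocities now: v0=-1 v1=1 v2=0
Collision at t=5: particles 1 and 2 swap velocities; positions: p0=11 p1=13 p2=13; velocities now: v0=-1 v1=0 v2=1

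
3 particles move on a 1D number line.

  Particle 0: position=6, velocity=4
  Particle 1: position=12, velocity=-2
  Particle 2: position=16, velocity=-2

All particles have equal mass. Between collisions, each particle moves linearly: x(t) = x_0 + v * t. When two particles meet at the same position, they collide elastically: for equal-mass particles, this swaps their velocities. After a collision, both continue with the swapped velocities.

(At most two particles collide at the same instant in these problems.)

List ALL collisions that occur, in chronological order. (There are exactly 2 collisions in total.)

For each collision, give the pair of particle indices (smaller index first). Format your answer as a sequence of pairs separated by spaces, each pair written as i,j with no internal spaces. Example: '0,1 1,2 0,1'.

Answer: 0,1 1,2

Derivation:
Collision at t=1: particles 0 and 1 swap velocities; positions: p0=10 p1=10 p2=14; velocities now: v0=-2 v1=4 v2=-2
Collision at t=5/3: particles 1 and 2 swap velocities; positions: p0=26/3 p1=38/3 p2=38/3; velocities now: v0=-2 v1=-2 v2=4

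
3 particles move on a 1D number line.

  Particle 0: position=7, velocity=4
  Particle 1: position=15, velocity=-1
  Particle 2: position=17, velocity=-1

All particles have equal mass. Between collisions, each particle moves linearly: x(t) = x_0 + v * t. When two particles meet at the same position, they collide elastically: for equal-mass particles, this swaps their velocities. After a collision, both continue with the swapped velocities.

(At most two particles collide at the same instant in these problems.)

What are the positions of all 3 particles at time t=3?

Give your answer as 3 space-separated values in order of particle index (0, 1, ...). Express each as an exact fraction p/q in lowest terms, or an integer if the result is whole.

Collision at t=8/5: particles 0 and 1 swap velocities; positions: p0=67/5 p1=67/5 p2=77/5; velocities now: v0=-1 v1=4 v2=-1
Collision at t=2: particles 1 and 2 swap velocities; positions: p0=13 p1=15 p2=15; velocities now: v0=-1 v1=-1 v2=4
Advance to t=3 (no further collisions before then); velocities: v0=-1 v1=-1 v2=4; positions = 12 14 19

Answer: 12 14 19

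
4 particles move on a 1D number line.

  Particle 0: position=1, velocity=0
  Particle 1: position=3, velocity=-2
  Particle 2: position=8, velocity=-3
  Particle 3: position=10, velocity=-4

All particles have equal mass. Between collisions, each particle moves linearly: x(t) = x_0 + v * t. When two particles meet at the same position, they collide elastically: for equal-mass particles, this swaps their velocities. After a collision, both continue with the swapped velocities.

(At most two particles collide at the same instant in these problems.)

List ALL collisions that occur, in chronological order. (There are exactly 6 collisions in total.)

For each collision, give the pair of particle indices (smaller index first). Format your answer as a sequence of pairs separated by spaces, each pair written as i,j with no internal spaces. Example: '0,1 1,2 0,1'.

Answer: 0,1 2,3 1,2 2,3 0,1 1,2

Derivation:
Collision at t=1: particles 0 and 1 swap velocities; positions: p0=1 p1=1 p2=5 p3=6; velocities now: v0=-2 v1=0 v2=-3 v3=-4
Collision at t=2: particles 2 and 3 swap velocities; positions: p0=-1 p1=1 p2=2 p3=2; velocities now: v0=-2 v1=0 v2=-4 v3=-3
Collision at t=9/4: particles 1 and 2 swap velocities; positions: p0=-3/2 p1=1 p2=1 p3=5/4; velocities now: v0=-2 v1=-4 v2=0 v3=-3
Collision at t=7/3: particles 2 and 3 swap velocities; positions: p0=-5/3 p1=2/3 p2=1 p3=1; velocities now: v0=-2 v1=-4 v2=-3 v3=0
Collision at t=7/2: particles 0 and 1 swap velocities; positions: p0=-4 p1=-4 p2=-5/2 p3=1; velocities now: v0=-4 v1=-2 v2=-3 v3=0
Collision at t=5: particles 1 and 2 swap velocities; positions: p0=-10 p1=-7 p2=-7 p3=1; velocities now: v0=-4 v1=-3 v2=-2 v3=0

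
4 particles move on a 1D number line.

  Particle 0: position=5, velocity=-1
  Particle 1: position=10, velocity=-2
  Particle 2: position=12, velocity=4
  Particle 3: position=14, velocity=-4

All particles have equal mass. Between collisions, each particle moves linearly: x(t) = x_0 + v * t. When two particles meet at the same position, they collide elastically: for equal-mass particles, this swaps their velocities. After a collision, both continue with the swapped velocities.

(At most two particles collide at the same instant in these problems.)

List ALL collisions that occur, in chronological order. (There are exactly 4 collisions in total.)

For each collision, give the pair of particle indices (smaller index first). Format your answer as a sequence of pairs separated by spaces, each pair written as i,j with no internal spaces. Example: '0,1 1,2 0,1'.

Collision at t=1/4: particles 2 and 3 swap velocities; positions: p0=19/4 p1=19/2 p2=13 p3=13; velocities now: v0=-1 v1=-2 v2=-4 v3=4
Collision at t=2: particles 1 and 2 swap velocities; positions: p0=3 p1=6 p2=6 p3=20; velocities now: v0=-1 v1=-4 v2=-2 v3=4
Collision at t=3: particles 0 and 1 swap velocities; positions: p0=2 p1=2 p2=4 p3=24; velocities now: v0=-4 v1=-1 v2=-2 v3=4
Collision at t=5: particles 1 and 2 swap velocities; positions: p0=-6 p1=0 p2=0 p3=32; velocities now: v0=-4 v1=-2 v2=-1 v3=4

Answer: 2,3 1,2 0,1 1,2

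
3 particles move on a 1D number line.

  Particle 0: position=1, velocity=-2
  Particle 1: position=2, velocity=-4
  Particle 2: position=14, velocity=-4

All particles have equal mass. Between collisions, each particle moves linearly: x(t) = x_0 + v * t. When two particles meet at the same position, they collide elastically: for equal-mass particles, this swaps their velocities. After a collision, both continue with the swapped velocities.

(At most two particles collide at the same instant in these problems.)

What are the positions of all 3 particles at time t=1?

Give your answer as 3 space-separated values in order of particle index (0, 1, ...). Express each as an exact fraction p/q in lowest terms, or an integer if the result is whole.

Collision at t=1/2: particles 0 and 1 swap velocities; positions: p0=0 p1=0 p2=12; velocities now: v0=-4 v1=-2 v2=-4
Advance to t=1 (no further collisions before then); velocities: v0=-4 v1=-2 v2=-4; positions = -2 -1 10

Answer: -2 -1 10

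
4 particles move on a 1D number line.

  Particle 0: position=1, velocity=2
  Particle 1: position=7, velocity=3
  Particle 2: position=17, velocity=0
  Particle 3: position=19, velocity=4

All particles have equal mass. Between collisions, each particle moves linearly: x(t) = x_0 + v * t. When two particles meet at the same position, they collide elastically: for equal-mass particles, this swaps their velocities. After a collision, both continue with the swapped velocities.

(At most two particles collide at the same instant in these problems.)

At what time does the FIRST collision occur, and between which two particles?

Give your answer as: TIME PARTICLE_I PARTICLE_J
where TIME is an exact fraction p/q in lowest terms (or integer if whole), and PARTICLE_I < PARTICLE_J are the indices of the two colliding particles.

Pair (0,1): pos 1,7 vel 2,3 -> not approaching (rel speed -1 <= 0)
Pair (1,2): pos 7,17 vel 3,0 -> gap=10, closing at 3/unit, collide at t=10/3
Pair (2,3): pos 17,19 vel 0,4 -> not approaching (rel speed -4 <= 0)
Earliest collision: t=10/3 between 1 and 2

Answer: 10/3 1 2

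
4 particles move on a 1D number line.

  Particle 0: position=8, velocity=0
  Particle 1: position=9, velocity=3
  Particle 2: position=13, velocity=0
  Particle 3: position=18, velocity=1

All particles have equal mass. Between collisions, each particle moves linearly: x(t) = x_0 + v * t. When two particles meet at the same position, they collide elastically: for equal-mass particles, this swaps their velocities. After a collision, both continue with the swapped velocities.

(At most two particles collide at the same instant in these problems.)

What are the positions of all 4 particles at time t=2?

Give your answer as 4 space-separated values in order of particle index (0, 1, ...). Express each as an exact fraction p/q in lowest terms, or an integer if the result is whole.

Collision at t=4/3: particles 1 and 2 swap velocities; positions: p0=8 p1=13 p2=13 p3=58/3; velocities now: v0=0 v1=0 v2=3 v3=1
Advance to t=2 (no further collisions before then); velocities: v0=0 v1=0 v2=3 v3=1; positions = 8 13 15 20

Answer: 8 13 15 20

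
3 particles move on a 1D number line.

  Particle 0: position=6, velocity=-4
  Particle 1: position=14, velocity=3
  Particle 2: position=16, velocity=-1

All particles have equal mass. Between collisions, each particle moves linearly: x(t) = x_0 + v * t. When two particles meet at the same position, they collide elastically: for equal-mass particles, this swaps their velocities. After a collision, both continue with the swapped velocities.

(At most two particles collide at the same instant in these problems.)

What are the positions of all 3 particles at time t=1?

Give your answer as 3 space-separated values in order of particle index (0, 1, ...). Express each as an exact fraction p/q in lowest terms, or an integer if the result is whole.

Collision at t=1/2: particles 1 and 2 swap velocities; positions: p0=4 p1=31/2 p2=31/2; velocities now: v0=-4 v1=-1 v2=3
Advance to t=1 (no further collisions before then); velocities: v0=-4 v1=-1 v2=3; positions = 2 15 17

Answer: 2 15 17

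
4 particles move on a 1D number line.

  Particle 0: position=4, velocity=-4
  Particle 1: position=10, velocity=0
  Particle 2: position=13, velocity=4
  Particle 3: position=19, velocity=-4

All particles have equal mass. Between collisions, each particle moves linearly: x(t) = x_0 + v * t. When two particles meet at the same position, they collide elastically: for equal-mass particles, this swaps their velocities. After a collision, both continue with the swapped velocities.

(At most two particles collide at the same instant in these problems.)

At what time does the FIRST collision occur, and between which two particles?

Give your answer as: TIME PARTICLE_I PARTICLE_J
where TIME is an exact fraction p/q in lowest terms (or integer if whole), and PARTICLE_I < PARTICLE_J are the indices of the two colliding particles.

Pair (0,1): pos 4,10 vel -4,0 -> not approaching (rel speed -4 <= 0)
Pair (1,2): pos 10,13 vel 0,4 -> not approaching (rel speed -4 <= 0)
Pair (2,3): pos 13,19 vel 4,-4 -> gap=6, closing at 8/unit, collide at t=3/4
Earliest collision: t=3/4 between 2 and 3

Answer: 3/4 2 3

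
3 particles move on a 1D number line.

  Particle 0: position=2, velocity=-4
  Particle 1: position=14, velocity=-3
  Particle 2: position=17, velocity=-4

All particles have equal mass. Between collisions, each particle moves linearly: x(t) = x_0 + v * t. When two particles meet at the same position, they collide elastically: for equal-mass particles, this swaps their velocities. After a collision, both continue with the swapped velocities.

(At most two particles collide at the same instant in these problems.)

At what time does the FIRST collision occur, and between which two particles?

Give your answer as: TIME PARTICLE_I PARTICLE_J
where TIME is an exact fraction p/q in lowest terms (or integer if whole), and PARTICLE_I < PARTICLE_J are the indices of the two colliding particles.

Pair (0,1): pos 2,14 vel -4,-3 -> not approaching (rel speed -1 <= 0)
Pair (1,2): pos 14,17 vel -3,-4 -> gap=3, closing at 1/unit, collide at t=3
Earliest collision: t=3 between 1 and 2

Answer: 3 1 2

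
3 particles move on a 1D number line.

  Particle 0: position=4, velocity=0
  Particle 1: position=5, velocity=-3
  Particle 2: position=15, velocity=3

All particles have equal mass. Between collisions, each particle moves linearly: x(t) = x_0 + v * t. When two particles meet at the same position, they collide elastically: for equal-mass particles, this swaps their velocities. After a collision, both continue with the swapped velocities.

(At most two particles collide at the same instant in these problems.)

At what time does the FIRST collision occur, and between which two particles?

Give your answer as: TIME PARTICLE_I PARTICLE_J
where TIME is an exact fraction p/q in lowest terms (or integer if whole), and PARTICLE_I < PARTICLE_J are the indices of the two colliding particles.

Answer: 1/3 0 1

Derivation:
Pair (0,1): pos 4,5 vel 0,-3 -> gap=1, closing at 3/unit, collide at t=1/3
Pair (1,2): pos 5,15 vel -3,3 -> not approaching (rel speed -6 <= 0)
Earliest collision: t=1/3 between 0 and 1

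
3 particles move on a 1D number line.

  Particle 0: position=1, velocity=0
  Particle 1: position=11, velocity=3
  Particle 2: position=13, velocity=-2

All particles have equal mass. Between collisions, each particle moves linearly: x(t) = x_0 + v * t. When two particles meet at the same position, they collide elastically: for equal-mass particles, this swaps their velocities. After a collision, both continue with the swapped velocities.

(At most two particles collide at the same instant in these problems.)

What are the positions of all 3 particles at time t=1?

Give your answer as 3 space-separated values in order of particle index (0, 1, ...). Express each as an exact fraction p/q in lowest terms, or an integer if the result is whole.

Collision at t=2/5: particles 1 and 2 swap velocities; positions: p0=1 p1=61/5 p2=61/5; velocities now: v0=0 v1=-2 v2=3
Advance to t=1 (no further collisions before then); velocities: v0=0 v1=-2 v2=3; positions = 1 11 14

Answer: 1 11 14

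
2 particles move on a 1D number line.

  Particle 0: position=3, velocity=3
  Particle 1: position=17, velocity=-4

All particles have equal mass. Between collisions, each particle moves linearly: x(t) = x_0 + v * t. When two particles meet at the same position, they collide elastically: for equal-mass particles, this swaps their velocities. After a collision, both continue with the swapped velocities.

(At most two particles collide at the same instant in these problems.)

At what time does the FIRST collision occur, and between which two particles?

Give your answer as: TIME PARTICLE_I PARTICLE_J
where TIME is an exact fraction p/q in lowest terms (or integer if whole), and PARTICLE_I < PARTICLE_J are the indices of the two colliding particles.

Pair (0,1): pos 3,17 vel 3,-4 -> gap=14, closing at 7/unit, collide at t=2
Earliest collision: t=2 between 0 and 1

Answer: 2 0 1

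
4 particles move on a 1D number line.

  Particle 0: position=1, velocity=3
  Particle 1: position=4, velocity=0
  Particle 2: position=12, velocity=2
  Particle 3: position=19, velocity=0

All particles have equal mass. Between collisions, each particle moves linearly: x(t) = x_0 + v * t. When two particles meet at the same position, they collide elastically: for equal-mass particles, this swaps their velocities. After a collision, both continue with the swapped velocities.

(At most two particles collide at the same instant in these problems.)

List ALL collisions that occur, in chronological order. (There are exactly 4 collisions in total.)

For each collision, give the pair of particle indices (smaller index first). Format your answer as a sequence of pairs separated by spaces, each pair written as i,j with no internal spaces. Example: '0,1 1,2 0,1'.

Answer: 0,1 2,3 1,2 2,3

Derivation:
Collision at t=1: particles 0 and 1 swap velocities; positions: p0=4 p1=4 p2=14 p3=19; velocities now: v0=0 v1=3 v2=2 v3=0
Collision at t=7/2: particles 2 and 3 swap velocities; positions: p0=4 p1=23/2 p2=19 p3=19; velocities now: v0=0 v1=3 v2=0 v3=2
Collision at t=6: particles 1 and 2 swap velocities; positions: p0=4 p1=19 p2=19 p3=24; velocities now: v0=0 v1=0 v2=3 v3=2
Collision at t=11: particles 2 and 3 swap velocities; positions: p0=4 p1=19 p2=34 p3=34; velocities now: v0=0 v1=0 v2=2 v3=3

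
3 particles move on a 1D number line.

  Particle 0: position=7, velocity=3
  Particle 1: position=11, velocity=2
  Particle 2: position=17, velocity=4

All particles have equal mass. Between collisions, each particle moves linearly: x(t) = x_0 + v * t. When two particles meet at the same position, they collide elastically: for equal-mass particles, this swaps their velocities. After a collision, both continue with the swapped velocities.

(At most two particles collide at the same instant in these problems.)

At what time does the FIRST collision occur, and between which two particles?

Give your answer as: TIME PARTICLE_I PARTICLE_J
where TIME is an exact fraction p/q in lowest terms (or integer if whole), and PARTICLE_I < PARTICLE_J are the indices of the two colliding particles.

Pair (0,1): pos 7,11 vel 3,2 -> gap=4, closing at 1/unit, collide at t=4
Pair (1,2): pos 11,17 vel 2,4 -> not approaching (rel speed -2 <= 0)
Earliest collision: t=4 between 0 and 1

Answer: 4 0 1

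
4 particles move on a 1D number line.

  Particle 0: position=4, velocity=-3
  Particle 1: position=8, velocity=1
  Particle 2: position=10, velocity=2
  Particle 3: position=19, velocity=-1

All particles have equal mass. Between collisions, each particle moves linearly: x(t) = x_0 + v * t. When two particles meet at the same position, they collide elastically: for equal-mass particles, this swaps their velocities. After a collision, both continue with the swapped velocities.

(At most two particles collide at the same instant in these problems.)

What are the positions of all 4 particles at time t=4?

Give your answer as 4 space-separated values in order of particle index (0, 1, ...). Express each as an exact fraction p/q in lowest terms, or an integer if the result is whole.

Collision at t=3: particles 2 and 3 swap velocities; positions: p0=-5 p1=11 p2=16 p3=16; velocities now: v0=-3 v1=1 v2=-1 v3=2
Advance to t=4 (no further collisions before then); velocities: v0=-3 v1=1 v2=-1 v3=2; positions = -8 12 15 18

Answer: -8 12 15 18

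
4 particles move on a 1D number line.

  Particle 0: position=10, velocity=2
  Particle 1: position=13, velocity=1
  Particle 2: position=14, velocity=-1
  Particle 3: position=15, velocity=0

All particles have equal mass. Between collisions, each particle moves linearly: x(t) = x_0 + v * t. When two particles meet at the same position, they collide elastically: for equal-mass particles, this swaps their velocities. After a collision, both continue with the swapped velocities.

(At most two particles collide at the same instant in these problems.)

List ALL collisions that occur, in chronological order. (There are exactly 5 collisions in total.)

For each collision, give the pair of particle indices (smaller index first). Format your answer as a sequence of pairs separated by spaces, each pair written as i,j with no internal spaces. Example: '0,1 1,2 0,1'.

Collision at t=1/2: particles 1 and 2 swap velocities; positions: p0=11 p1=27/2 p2=27/2 p3=15; velocities now: v0=2 v1=-1 v2=1 v3=0
Collision at t=4/3: particles 0 and 1 swap velocities; positions: p0=38/3 p1=38/3 p2=43/3 p3=15; velocities now: v0=-1 v1=2 v2=1 v3=0
Collision at t=2: particles 2 and 3 swap velocities; positions: p0=12 p1=14 p2=15 p3=15; velocities now: v0=-1 v1=2 v2=0 v3=1
Collision at t=5/2: particles 1 and 2 swap velocities; positions: p0=23/2 p1=15 p2=15 p3=31/2; velocities now: v0=-1 v1=0 v2=2 v3=1
Collision at t=3: particles 2 and 3 swap velocities; positions: p0=11 p1=15 p2=16 p3=16; velocities now: v0=-1 v1=0 v2=1 v3=2

Answer: 1,2 0,1 2,3 1,2 2,3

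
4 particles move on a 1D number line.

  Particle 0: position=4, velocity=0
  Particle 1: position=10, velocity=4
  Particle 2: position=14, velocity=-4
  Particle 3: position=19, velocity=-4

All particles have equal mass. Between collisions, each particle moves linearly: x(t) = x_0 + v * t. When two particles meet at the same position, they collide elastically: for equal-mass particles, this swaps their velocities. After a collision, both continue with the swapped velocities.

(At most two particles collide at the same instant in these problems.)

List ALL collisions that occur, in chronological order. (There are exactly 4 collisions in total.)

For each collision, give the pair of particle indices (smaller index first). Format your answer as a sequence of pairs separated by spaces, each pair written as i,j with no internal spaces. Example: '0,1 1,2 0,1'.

Answer: 1,2 2,3 0,1 1,2

Derivation:
Collision at t=1/2: particles 1 and 2 swap velocities; positions: p0=4 p1=12 p2=12 p3=17; velocities now: v0=0 v1=-4 v2=4 v3=-4
Collision at t=9/8: particles 2 and 3 swap velocities; positions: p0=4 p1=19/2 p2=29/2 p3=29/2; velocities now: v0=0 v1=-4 v2=-4 v3=4
Collision at t=5/2: particles 0 and 1 swap velocities; positions: p0=4 p1=4 p2=9 p3=20; velocities now: v0=-4 v1=0 v2=-4 v3=4
Collision at t=15/4: particles 1 and 2 swap velocities; positions: p0=-1 p1=4 p2=4 p3=25; velocities now: v0=-4 v1=-4 v2=0 v3=4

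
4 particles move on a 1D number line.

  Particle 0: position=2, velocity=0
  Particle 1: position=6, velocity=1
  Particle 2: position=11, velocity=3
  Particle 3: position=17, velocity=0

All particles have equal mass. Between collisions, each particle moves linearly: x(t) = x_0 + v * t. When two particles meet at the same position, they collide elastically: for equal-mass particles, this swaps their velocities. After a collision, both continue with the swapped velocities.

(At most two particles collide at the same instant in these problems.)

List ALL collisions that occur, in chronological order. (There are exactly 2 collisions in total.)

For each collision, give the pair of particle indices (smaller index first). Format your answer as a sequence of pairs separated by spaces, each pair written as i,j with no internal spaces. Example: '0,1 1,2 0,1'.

Collision at t=2: particles 2 and 3 swap velocities; positions: p0=2 p1=8 p2=17 p3=17; velocities now: v0=0 v1=1 v2=0 v3=3
Collision at t=11: particles 1 and 2 swap velocities; positions: p0=2 p1=17 p2=17 p3=44; velocities now: v0=0 v1=0 v2=1 v3=3

Answer: 2,3 1,2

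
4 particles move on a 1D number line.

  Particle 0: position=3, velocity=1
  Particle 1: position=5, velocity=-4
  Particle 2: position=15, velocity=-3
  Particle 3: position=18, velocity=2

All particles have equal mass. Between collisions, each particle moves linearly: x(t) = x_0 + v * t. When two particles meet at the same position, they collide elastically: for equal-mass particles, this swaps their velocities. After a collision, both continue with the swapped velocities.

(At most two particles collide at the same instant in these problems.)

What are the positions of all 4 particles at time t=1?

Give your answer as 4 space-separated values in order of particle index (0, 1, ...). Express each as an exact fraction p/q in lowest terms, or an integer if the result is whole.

Collision at t=2/5: particles 0 and 1 swap velocities; positions: p0=17/5 p1=17/5 p2=69/5 p3=94/5; velocities now: v0=-4 v1=1 v2=-3 v3=2
Advance to t=1 (no further collisions before then); velocities: v0=-4 v1=1 v2=-3 v3=2; positions = 1 4 12 20

Answer: 1 4 12 20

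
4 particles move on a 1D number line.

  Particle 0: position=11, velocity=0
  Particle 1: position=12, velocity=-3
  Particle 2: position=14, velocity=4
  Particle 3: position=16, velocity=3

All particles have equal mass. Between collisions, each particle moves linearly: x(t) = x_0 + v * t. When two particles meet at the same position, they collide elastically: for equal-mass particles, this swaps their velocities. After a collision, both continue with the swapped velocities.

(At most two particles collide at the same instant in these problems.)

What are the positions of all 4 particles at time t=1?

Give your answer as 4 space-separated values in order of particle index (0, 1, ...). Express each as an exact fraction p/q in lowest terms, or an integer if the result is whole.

Answer: 9 11 18 19

Derivation:
Collision at t=1/3: particles 0 and 1 swap velocities; positions: p0=11 p1=11 p2=46/3 p3=17; velocities now: v0=-3 v1=0 v2=4 v3=3
Advance to t=1 (no further collisions before then); velocities: v0=-3 v1=0 v2=4 v3=3; positions = 9 11 18 19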